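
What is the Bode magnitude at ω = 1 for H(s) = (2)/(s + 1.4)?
Substitute s = j*1: H(j1) = 0.945946 - 0.675676j.
|H(j1)| = sqrt(Re² + Im²) = 1.162.
20*log₁₀(1.162) = 1.31 dB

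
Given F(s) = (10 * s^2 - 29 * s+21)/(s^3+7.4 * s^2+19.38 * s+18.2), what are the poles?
Set denominator = 0: s^3 + 7.4*s^2 + 19.38*s + 18.2 = (s + 2.8)(s^2 + 4.6*s + 6.5) = 0 → Poles: -2.3 + 1.1j, -2.3 - 1.1j, -2.8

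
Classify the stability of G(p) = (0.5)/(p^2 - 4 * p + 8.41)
Denominator: p^2 - 4*p + 8.41. Poles: 2 + 2.1j, 2 - 2.1j. Unstable (2 pole(s) in RHP)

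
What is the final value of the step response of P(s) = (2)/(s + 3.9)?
FVT: lim_{t→∞} y(t) = lim_{s→0} s*Y(s) where Y(s) = P(s)/s.
= lim_{s→0} P(s) = P(0) = num(0)/den(0) = 2/3.9 = 0.5128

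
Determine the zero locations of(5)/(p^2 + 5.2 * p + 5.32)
Numerator is a nonzero constant (5) → Zeros: none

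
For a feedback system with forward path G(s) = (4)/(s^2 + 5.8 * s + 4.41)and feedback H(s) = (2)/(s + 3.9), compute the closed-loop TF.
Closed-loop T = G/(1+GH).
Numerator: G_num * H_den = 4*s + 15.6.
Denominator: G_den * H_den + G_num * H_num = (s^3 + 9.7*s^2 + 27.03*s + 17.199) + (8) = s^3 + 9.7*s^2 + 27.03*s + 25.199.
T(s) = (4*s + 15.6)/(s^3 + 9.7*s^2 + 27.03*s + 25.199)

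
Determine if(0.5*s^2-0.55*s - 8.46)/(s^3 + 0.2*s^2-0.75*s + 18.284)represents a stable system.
Denominator: s^3 + 0.2*s^2 - 0.75*s + 18.284 = (s + 2.8)(s^2 - 2.6*s + 6.53). Poles: -2.8, 1.3 + 2.2j, 1.3 - 2.2j. All Re(p)<0: No (unstable)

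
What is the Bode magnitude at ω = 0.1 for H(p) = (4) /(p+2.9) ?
Substitute p = j*0.1: H(j0.1) = 1.37767 - 0.0475059j.
|H(j0.1)| = sqrt(Re² + Im²) = 1.378.
20*log₁₀(1.378) = 2.79 dB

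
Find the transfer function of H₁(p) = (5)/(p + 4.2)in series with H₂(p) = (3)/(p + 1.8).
Series: H = H₁ · H₂ = (n₁·n₂)/(d₁·d₂).
Num: n₁·n₂ = 15. Den: d₁·d₂ = p^2 + 6*p + 7.56.
H(p) = (15)/(p^2 + 6*p + 7.56)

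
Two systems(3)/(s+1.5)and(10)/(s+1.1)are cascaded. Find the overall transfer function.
Series: H = H₁ · H₂ = (n₁·n₂)/(d₁·d₂).
Num: n₁·n₂ = 30. Den: d₁·d₂ = s^2 + 2.6*s + 1.65.
H(s) = (30)/(s^2 + 2.6*s + 1.65)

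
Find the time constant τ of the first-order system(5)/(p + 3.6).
First-order system: τ = -1/pole. Pole = -3.6. τ = -1/(-3.6) = 0.2778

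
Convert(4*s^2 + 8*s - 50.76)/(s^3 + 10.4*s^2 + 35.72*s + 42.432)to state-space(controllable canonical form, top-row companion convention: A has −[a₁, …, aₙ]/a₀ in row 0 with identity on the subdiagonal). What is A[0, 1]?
Reachable canonical form for den = s^3 + 10.4*s^2 + 35.72*s + 42.432: top row of A = -[a₁,a₂,...,aₙ]/a₀, ones on the subdiagonal, zeros elsewhere.
A = [[-10.4, -35.72, -42.432], [1, 0, 0], [0, 1, 0]].
A[0,1] = -35.72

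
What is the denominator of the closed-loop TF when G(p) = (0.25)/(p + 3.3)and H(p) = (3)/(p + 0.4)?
Characteristic poly = G_den * H_den + G_num * H_num = (p^2 + 3.7*p + 1.32) + (0.75) = p^2 + 3.7*p + 2.07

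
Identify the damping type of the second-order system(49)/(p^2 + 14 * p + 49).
Standard form: ωn²/(p²+2ζωn·p+ωn²) gives ωn=7, ζ=1.
Critically damped (ζ = 1)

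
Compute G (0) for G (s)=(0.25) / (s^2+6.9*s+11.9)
DC gain = G(0) = num(0)/den(0) = 0.25/11.9 = 0.02101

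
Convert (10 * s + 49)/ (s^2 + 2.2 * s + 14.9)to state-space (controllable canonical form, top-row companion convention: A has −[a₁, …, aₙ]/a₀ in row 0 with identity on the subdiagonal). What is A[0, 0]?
Reachable canonical form for den = s^2 + 2.2*s + 14.9: top row of A = -[a₁,a₂,...,aₙ]/a₀, ones on the subdiagonal, zeros elsewhere.
A = [[-2.2, -14.9], [1, 0]].
A[0,0] = -2.2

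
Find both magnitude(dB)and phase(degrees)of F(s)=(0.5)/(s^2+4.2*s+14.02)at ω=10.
Substitute s = j*10: F(j10) = -0.00469499 - 0.00229344j.
|F| = 20*log₁₀(sqrt(Re²+Im²)) = -45.64 dB.
∠F = atan2(Im, Re) = -153.97°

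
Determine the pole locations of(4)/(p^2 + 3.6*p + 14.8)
Set denominator = 0: p^2 + 3.6*p + 14.8 = 0 → Poles: -1.8 + 3.4j, -1.8 - 3.4j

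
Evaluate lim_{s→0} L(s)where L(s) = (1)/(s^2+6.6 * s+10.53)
DC gain = L(0) = num(0)/den(0) = 1/10.53 = 0.09497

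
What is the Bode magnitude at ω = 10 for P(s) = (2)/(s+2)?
Substitute s = j*10: P(j10) = 0.0384615 - 0.192308j.
|P(j10)| = sqrt(Re² + Im²) = 0.1961.
20*log₁₀(0.1961) = -14.15 dB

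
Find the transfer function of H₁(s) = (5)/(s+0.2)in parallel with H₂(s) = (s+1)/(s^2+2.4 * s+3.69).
Parallel: H = H₁ + H₂ = (n₁·d₂ + n₂·d₁)/(d₁·d₂).
n₁·d₂ = 5*s^2 + 12*s + 18.45. n₂·d₁ = s^2 + 1.2*s + 0.2. Sum = 6*s^2 + 13.2*s + 18.65. d₁·d₂ = s^3 + 2.6*s^2 + 4.17*s + 0.738.
H(s) = (6*s^2 + 13.2*s + 18.65)/(s^3 + 2.6*s^2 + 4.17*s + 0.738)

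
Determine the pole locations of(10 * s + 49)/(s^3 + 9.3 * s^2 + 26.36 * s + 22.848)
Set denominator = 0: s^3 + 9.3*s^2 + 26.36*s + 22.848 = (s + 1.7)(s + 4.8)(s + 2.8) = 0 → Poles: -1.7, -2.8, -4.8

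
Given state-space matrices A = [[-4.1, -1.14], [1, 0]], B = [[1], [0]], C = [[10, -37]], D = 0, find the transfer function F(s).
F(s) = C(sI - A)⁻¹B + D.
Characteristic polynomial det(sI - A) = s^2 + 4.1*s + 1.14.
Numerator from C·adj(sI-A)·B + D·det(sI-A) = 10*s - 37.
F(s) = (10*s - 37)/(s^2 + 4.1*s + 1.14)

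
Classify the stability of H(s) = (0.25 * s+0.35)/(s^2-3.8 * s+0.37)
Denominator: s^2 - 3.8*s + 0.37 = (s - 0.1)(s - 3.7). Poles: 0.1, 3.7. Unstable (2 pole(s) in RHP)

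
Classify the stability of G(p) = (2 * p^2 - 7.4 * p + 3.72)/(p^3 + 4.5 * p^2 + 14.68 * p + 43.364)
Denominator: p^3 + 4.5*p^2 + 14.68*p + 43.364 = (p + 3.7)(p^2 + 0.8*p + 11.72). Poles: -0.4 + 3.4j, -0.4 - 3.4j, -3.7. Stable (all poles in LHP)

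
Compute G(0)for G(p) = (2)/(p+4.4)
DC gain = G(0) = num(0)/den(0) = 2/4.4 = 0.4545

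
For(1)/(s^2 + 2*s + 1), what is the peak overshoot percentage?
Standard form: ωn²/(s²+2ζωn·s+ωn²) → ωn = 1, ζ = 1.
ζ ≥ 1, so the response is non-oscillatory: peak overshoot = 0%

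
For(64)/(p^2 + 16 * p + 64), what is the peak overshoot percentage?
Standard form: ωn²/(p²+2ζωn·p+ωn²) → ωn = 8, ζ = 1.
ζ ≥ 1, so the response is non-oscillatory: peak overshoot = 0%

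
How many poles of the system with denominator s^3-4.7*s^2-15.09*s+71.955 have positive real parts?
s^3 - 4.7*s^2 - 15.09*s + 71.955 = (s - 4.1)(s - 4.5)(s + 3.9). Poles: -3.9, 4.1, 4.5. RHP poles (Re>0): 2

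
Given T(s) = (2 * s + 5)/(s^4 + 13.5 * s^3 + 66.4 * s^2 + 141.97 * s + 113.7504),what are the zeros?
Set numerator = 0: 2*s + 5 = 0 → Zeros: -2.5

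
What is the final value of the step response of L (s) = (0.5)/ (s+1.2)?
FVT: lim_{t→∞} y(t) = lim_{s→0} s*Y(s) where Y(s) = L(s)/s.
= lim_{s→0} L(s) = L(0) = num(0)/den(0) = 0.5/1.2 = 0.4167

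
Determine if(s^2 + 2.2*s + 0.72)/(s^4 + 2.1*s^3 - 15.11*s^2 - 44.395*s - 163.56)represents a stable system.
Denominator: s^4 + 2.1*s^3 - 15.11*s^2 - 44.395*s - 163.56 = (s - 4.7)(s + 4.8)(s^2 + 2*s + 7.25). Poles: -1 + 2.5j, -1 - 2.5j, -4.8, 4.7. All Re(p)<0: No (unstable)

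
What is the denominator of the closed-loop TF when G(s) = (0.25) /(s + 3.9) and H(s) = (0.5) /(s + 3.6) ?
Characteristic poly = G_den * H_den + G_num * H_num = (s^2 + 7.5*s + 14.04) + (0.125) = s^2 + 7.5*s + 14.165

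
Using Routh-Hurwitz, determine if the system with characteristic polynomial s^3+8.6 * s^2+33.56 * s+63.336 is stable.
Routh array:
s^3: [1, 33.56]; s^2: [8.6, 63.336]; s^1: [26.1953]; s^0: [63.336]
First column: [1, 8.6, 26.1953, 63.336]. Sign changes = 0.
Yes, stable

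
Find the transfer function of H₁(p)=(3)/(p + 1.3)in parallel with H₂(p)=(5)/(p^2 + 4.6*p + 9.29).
Parallel: H = H₁ + H₂ = (n₁·d₂ + n₂·d₁)/(d₁·d₂).
n₁·d₂ = 3*p^2 + 13.8*p + 27.87. n₂·d₁ = 5*p + 6.5. Sum = 3*p^2 + 18.8*p + 34.37. d₁·d₂ = p^3 + 5.9*p^2 + 15.27*p + 12.077.
H(p) = (3*p^2 + 18.8*p + 34.37)/(p^3 + 5.9*p^2 + 15.27*p + 12.077)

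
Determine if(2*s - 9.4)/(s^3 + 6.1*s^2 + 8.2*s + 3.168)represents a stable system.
Denominator: s^3 + 6.1*s^2 + 8.2*s + 3.168 = (s + 0.9)(s + 0.8)(s + 4.4). Poles: -0.8, -0.9, -4.4. All Re(p)<0: Yes (stable)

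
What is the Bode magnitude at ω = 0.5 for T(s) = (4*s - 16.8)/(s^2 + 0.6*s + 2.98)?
Substitute s = j*0.5: T(j0.5) = -6.00087 + 1.39204j.
|T(j0.5)| = sqrt(Re² + Im²) = 6.16.
20*log₁₀(6.16) = 15.79 dB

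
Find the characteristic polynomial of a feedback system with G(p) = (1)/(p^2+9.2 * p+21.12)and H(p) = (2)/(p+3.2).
Characteristic poly = G_den * H_den + G_num * H_num = (p^3 + 12.4*p^2 + 50.56*p + 67.584) + (2) = p^3 + 12.4*p^2 + 50.56*p + 69.584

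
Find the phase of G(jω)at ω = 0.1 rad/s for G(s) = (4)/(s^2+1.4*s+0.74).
Substitute s = j*0.1: G(j0.1) = 5.28507 - 1.01357j.
∠G(j0.1) = atan2(Im, Re) = atan2(-1.01357, 5.28507) = -10.86°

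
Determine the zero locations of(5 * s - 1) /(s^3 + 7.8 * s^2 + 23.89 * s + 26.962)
Set numerator = 0: 5*s - 1 = 0 → Zeros: 0.2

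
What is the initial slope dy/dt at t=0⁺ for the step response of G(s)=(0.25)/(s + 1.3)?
IVT: y'(0⁺) = lim_{s→∞} s²·Y(s) = lim_{s→∞} s·G(s).
deg(num) = 0, deg(den) = 1, relative degree = 1, so s·G(s) → (leading num)/(leading den) = 0.25/1 = 0.25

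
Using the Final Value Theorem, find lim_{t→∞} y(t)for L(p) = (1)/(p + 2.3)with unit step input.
FVT: lim_{t→∞} y(t) = lim_{p→0} p*Y(p) where Y(p) = L(p)/p.
= lim_{p→0} L(p) = L(0) = num(0)/den(0) = 1/2.3 = 0.4348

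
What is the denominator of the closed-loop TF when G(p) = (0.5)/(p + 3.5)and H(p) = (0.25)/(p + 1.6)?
Characteristic poly = G_den * H_den + G_num * H_num = (p^2 + 5.1*p + 5.6) + (0.125) = p^2 + 5.1*p + 5.725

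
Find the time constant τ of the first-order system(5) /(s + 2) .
First-order system: τ = -1/pole. Pole = -2. τ = -1/(-2) = 0.5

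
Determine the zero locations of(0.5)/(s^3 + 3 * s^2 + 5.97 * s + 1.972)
Numerator is a nonzero constant (0.5) → Zeros: none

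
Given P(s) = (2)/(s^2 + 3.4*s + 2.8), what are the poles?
Set denominator = 0: s^2 + 3.4*s + 2.8 = (s + 2)(s + 1.4) = 0 → Poles: -1.4, -2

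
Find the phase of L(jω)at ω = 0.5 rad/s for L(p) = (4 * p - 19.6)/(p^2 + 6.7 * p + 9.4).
Substitute p = j*0.5: L(j0.5) = -1.81832 + 0.884301j.
∠L(j0.5) = atan2(Im, Re) = atan2(0.884301, -1.81832) = 154.06°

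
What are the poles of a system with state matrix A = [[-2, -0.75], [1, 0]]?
Eigenvalues solve det(λI - A) = 0.
Characteristic polynomial: λ^2 + 2*λ + 0.75 = 0.
Factor: (λ + 0.5)(λ + 1.5) = 0.
Roots: -0.5, -1.5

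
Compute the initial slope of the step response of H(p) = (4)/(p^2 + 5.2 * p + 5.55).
IVT: y'(0⁺) = lim_{p→∞} p²·Y(p) = lim_{p→∞} p·H(p).
deg(num) = 0, deg(den) = 2, relative degree = 2 ≥ 2, so p·H(p) → 0. Initial slope = 0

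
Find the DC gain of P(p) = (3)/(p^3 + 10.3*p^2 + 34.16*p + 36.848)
DC gain = P(0) = num(0)/den(0) = 3/36.848 = 0.08142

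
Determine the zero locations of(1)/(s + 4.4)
Numerator is a nonzero constant (1) → Zeros: none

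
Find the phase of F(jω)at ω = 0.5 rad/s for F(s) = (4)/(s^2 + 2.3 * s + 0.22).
Substitute s = j*0.5: F(j0.5) = -0.0906755 - 3.4759j.
∠F(j0.5) = atan2(Im, Re) = atan2(-3.4759, -0.0906755) = -91.49°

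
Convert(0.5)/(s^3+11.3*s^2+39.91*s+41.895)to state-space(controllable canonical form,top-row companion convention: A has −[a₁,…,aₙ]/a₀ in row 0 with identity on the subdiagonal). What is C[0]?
Reachable canonical form: C = numerator coefficients (right-aligned, zero-padded to length n).
num = 0.5, C = [[0, 0, 0.5]].
C[0] = 0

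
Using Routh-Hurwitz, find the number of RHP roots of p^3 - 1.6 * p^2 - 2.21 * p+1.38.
Routh array:
p^3: [1, -2.21]; p^2: [-1.6, 1.38]; p^1: [-1.3475]; p^0: [1.38]
First column: [1, -1.6, -1.3475, 1.38]. Sign changes = RHP roots = 2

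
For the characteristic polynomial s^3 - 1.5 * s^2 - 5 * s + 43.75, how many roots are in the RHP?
s^3 - 1.5*s^2 - 5*s + 43.75 = (s + 3.5)(s^2 - 5*s + 12.5). Poles: -3.5, 2.5 + 2.5j, 2.5 - 2.5j. RHP poles (Re>0): 2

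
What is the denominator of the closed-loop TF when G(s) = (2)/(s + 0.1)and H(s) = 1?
Characteristic poly = G_den * H_den + G_num * H_num = (s + 0.1) + (2) = s + 2.1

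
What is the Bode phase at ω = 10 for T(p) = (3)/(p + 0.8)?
Substitute p = j*10: T(j10) = 0.0238474 - 0.298092j.
∠T(j10) = atan2(Im, Re) = atan2(-0.298092, 0.0238474) = -85.43°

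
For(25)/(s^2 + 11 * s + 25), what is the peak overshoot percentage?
Standard form: ωn²/(s²+2ζωn·s+ωn²) → ωn = 5, ζ = 1.1.
ζ ≥ 1, so the response is non-oscillatory: peak overshoot = 0%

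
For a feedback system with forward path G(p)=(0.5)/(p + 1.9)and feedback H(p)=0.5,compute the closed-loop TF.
Closed-loop T = G/(1+GH).
Numerator: G_num * H_den = 0.5.
Denominator: G_den * H_den + G_num * H_num = (p + 1.9) + (0.25) = p + 2.15.
T(p) = (0.5)/(p + 2.15)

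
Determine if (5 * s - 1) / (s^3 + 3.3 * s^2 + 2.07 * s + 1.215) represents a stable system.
Denominator: s^3 + 3.3*s^2 + 2.07*s + 1.215 = (s + 2.7)(s^2 + 0.6*s + 0.45). Poles: -0.3 + 0.6j, -0.3 - 0.6j, -2.7. All Re(p)<0: Yes (stable)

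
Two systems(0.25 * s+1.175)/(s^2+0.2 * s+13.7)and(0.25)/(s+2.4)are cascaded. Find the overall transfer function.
Series: H = H₁ · H₂ = (n₁·n₂)/(d₁·d₂).
Num: n₁·n₂ = 0.0625*s + 0.29375. Den: d₁·d₂ = s^3 + 2.6*s^2 + 14.18*s + 32.88.
H(s) = (0.0625*s + 0.29375)/(s^3 + 2.6*s^2 + 14.18*s + 32.88)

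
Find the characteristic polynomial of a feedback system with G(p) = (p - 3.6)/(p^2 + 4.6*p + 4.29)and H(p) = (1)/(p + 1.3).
Characteristic poly = G_den * H_den + G_num * H_num = (p^3 + 5.9*p^2 + 10.27*p + 5.577) + (p - 3.6) = p^3 + 5.9*p^2 + 11.27*p + 1.977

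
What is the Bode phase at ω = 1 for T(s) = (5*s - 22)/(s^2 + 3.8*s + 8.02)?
Substitute s = j*1: T(j1) = -2.12554 + 1.86283j.
∠T(j1) = atan2(Im, Re) = atan2(1.86283, -2.12554) = 138.77°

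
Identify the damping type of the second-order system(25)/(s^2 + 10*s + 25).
Standard form: ωn²/(s²+2ζωn·s+ωn²) gives ωn=5, ζ=1.
Critically damped (ζ = 1)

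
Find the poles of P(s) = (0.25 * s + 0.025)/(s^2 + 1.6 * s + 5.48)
Set denominator = 0: s^2 + 1.6*s + 5.48 = 0 → Poles: -0.8 + 2.2j, -0.8 - 2.2j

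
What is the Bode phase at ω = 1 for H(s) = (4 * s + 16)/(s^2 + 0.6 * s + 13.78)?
Substitute s = j*1: H(j1) = 1.26386 + 0.253653j.
∠H(j1) = atan2(Im, Re) = atan2(0.253653, 1.26386) = 11.35°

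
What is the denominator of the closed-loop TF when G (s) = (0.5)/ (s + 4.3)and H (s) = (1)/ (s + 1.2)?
Characteristic poly = G_den * H_den + G_num * H_num = (s^2 + 5.5*s + 5.16) + (0.5) = s^2 + 5.5*s + 5.66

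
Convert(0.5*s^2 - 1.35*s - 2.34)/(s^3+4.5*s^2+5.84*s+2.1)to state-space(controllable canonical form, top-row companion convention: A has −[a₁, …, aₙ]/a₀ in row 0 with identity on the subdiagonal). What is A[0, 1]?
Reachable canonical form for den = s^3 + 4.5*s^2 + 5.84*s + 2.1: top row of A = -[a₁,a₂,...,aₙ]/a₀, ones on the subdiagonal, zeros elsewhere.
A = [[-4.5, -5.84, -2.1], [1, 0, 0], [0, 1, 0]].
A[0,1] = -5.84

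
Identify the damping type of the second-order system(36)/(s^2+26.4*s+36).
Standard form: ωn²/(s²+2ζωn·s+ωn²) gives ωn=6, ζ=2.2.
Overdamped (ζ = 2.2 > 1)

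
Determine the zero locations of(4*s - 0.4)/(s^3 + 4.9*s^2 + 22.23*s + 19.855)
Set numerator = 0: 4*s - 0.4 = 0 → Zeros: 0.1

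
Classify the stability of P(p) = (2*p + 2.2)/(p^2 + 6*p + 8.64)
Denominator: p^2 + 6*p + 8.64 = (p + 2.4)(p + 3.6). Poles: -2.4, -3.6. Stable (all poles in LHP)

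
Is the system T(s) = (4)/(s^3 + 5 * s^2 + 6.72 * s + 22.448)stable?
Denominator: s^3 + 5*s^2 + 6.72*s + 22.448 = (s + 4.6)(s^2 + 0.4*s + 4.88). Poles: -0.2 + 2.2j, -0.2 - 2.2j, -4.6. All Re(p)<0: Yes (stable)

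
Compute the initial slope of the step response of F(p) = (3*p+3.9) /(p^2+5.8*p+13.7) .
IVT: y'(0⁺) = lim_{p→∞} p²·Y(p) = lim_{p→∞} p·F(p).
deg(num) = 1, deg(den) = 2, relative degree = 1, so p·F(p) → (leading num)/(leading den) = 3/1 = 3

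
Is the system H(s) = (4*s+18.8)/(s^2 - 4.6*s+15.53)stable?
Denominator: s^2 - 4.6*s + 15.53. Poles: 2.3 + 3.2j, 2.3 - 3.2j. All Re(p)<0: No (unstable)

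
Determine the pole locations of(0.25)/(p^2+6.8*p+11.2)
Set denominator = 0: p^2 + 6.8*p + 11.2 = (p + 4)(p + 2.8) = 0 → Poles: -2.8, -4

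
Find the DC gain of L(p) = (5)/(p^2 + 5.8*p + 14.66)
DC gain = L(0) = num(0)/den(0) = 5/14.66 = 0.3411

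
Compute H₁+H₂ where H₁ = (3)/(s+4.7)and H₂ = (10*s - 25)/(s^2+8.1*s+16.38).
Parallel: H = H₁ + H₂ = (n₁·d₂ + n₂·d₁)/(d₁·d₂).
n₁·d₂ = 3*s^2 + 24.3*s + 49.14. n₂·d₁ = 10*s^2 + 22*s - 117.5. Sum = 13*s^2 + 46.3*s - 68.36. d₁·d₂ = s^3 + 12.8*s^2 + 54.45*s + 76.986.
H(s) = (13*s^2 + 46.3*s - 68.36)/(s^3 + 12.8*s^2 + 54.45*s + 76.986)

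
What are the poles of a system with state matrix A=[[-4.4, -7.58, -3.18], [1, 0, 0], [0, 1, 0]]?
Eigenvalues solve det(λI - A) = 0.
Characteristic polynomial: λ^3 + 4.4*λ^2 + 7.58*λ + 3.18 = 0.
Factor: (λ + 0.6)(λ^2 + 3.8*λ + 5.3) = 0.
Roots: -0.6, -1.9 + 1.3j, -1.9 - 1.3j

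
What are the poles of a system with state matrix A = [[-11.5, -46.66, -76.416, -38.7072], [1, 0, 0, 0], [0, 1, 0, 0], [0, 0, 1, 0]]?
Eigenvalues solve det(λI - A) = 0.
Characteristic polynomial: λ^4 + 11.5*λ^3 + 46.66*λ^2 + 76.416*λ + 38.7072 = 0.
Factor: (λ + 4.2)(λ + 3.2)(λ + 0.9)(λ + 3.2) = 0.
Roots: -0.9, -3.2, -3.2, -4.2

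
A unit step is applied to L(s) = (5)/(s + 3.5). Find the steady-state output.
FVT: lim_{t→∞} y(t) = lim_{s→0} s*Y(s) where Y(s) = L(s)/s.
= lim_{s→0} L(s) = L(0) = num(0)/den(0) = 5/3.5 = 1.429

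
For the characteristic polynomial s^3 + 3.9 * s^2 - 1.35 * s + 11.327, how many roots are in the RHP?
s^3 + 3.9*s^2 - 1.35*s + 11.327 = (s + 4.7)(s^2 - 0.8*s + 2.41). Poles: -4.7, 0.4 + 1.5j, 0.4 - 1.5j. RHP poles (Re>0): 2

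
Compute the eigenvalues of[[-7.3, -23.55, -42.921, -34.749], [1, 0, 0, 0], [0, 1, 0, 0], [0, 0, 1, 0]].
Eigenvalues solve det(λI - A) = 0.
Characteristic polynomial: λ^4 + 7.3*λ^3 + 23.55*λ^2 + 42.921*λ + 34.749 = 0.
Factor: (λ + 2.7)(λ + 2.2)(λ^2 + 2.4*λ + 5.85) = 0.
Roots: -1.2 + 2.1j, -1.2 - 2.1j, -2.2, -2.7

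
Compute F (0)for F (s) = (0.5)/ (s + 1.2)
DC gain = F(0) = num(0)/den(0) = 0.5/1.2 = 0.4167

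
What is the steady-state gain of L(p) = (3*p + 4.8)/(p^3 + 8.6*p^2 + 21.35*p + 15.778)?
DC gain = L(0) = num(0)/den(0) = 4.8/15.778 = 0.3042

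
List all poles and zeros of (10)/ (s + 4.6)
Set denominator = 0: s + 4.6 = 0 → Poles: -4.6
Numerator is a nonzero constant (10) → Zeros: none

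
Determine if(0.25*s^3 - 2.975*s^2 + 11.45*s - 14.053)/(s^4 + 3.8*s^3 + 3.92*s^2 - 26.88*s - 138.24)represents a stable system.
Denominator: s^4 + 3.8*s^3 + 3.92*s^2 - 26.88*s - 138.24 = (s - 3)(s + 3.6)(s^2 + 3.2*s + 12.8). Poles: -1.6 + 3.2j, -1.6 - 3.2j, -3.6, 3. All Re(p)<0: No (unstable)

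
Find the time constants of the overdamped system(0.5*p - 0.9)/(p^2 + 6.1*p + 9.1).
Overdamped: real poles at -3.5, -2.6. τ = -1/pole → τ₁ = 0.2857, τ₂ = 0.3846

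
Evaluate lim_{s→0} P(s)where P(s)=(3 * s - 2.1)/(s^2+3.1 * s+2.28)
DC gain = P(0) = num(0)/den(0) = -2.1/2.28 = -0.9211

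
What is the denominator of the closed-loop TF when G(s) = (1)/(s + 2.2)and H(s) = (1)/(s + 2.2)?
Characteristic poly = G_den * H_den + G_num * H_num = (s^2 + 4.4*s + 4.84) + (1) = s^2 + 4.4*s + 5.84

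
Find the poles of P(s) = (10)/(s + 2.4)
Set denominator = 0: s + 2.4 = 0 → Poles: -2.4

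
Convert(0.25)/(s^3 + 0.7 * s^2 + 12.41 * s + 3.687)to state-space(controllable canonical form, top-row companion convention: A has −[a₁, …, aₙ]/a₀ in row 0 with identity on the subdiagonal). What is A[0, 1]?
Reachable canonical form for den = s^3 + 0.7*s^2 + 12.41*s + 3.687: top row of A = -[a₁,a₂,...,aₙ]/a₀, ones on the subdiagonal, zeros elsewhere.
A = [[-0.7, -12.41, -3.687], [1, 0, 0], [0, 1, 0]].
A[0,1] = -12.41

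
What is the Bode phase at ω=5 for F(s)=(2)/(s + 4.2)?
Substitute s = j*5: F(j5) = 0.196998 - 0.234522j.
∠F(j5) = atan2(Im, Re) = atan2(-0.234522, 0.196998) = -49.97°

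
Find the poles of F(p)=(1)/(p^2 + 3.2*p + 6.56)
Set denominator = 0: p^2 + 3.2*p + 6.56 = 0 → Poles: -1.6 + 2j, -1.6 - 2j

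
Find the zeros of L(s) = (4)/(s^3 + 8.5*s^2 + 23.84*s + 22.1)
Numerator is a nonzero constant (4) → Zeros: none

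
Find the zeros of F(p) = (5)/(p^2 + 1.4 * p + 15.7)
Numerator is a nonzero constant (5) → Zeros: none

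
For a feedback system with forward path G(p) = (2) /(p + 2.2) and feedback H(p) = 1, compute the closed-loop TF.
Closed-loop T = G/(1+GH).
Numerator: G_num * H_den = 2.
Denominator: G_den * H_den + G_num * H_num = (p + 2.2) + (2) = p + 4.2.
T(p) = (2)/(p + 4.2)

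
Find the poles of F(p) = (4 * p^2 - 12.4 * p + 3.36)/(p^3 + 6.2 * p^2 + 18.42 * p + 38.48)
Set denominator = 0: p^3 + 6.2*p^2 + 18.42*p + 38.48 = (p + 4)(p^2 + 2.2*p + 9.62) = 0 → Poles: -1.1 + 2.9j, -1.1 - 2.9j, -4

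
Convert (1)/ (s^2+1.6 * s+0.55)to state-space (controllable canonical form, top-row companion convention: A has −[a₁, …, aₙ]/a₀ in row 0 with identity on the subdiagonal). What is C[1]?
Reachable canonical form: C = numerator coefficients (right-aligned, zero-padded to length n).
num = 1, C = [[0, 1]].
C[1] = 1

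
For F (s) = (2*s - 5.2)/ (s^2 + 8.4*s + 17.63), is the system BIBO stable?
Denominator: s^2 + 8.4*s + 17.63 = (s + 4.3)(s + 4.1). Poles: -4.1, -4.3. All Re(p)<0: Yes (stable)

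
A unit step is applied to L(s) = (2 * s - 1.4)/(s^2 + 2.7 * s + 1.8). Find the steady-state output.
FVT: lim_{t→∞} y(t) = lim_{s→0} s*Y(s) where Y(s) = L(s)/s.
= lim_{s→0} L(s) = L(0) = num(0)/den(0) = -1.4/1.8 = -0.7778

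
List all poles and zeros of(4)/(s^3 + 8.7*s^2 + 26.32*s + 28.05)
Set denominator = 0: s^3 + 8.7*s^2 + 26.32*s + 28.05 = (s + 3.3)(s^2 + 5.4*s + 8.5) = 0 → Poles: -2.7 + 1.1j, -2.7 - 1.1j, -3.3
Numerator is a nonzero constant (4) → Zeros: none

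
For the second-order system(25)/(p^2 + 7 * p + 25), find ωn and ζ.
Standard form: ωn²/(p²+2ζωn·p+ωn²).
const=25=ωn² → ωn=5, p coeff=7=2ζωn → ζ=0.7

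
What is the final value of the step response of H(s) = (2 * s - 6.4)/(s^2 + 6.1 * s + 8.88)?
FVT: lim_{t→∞} y(t) = lim_{s→0} s*Y(s) where Y(s) = H(s)/s.
= lim_{s→0} H(s) = H(0) = num(0)/den(0) = -6.4/8.88 = -0.7207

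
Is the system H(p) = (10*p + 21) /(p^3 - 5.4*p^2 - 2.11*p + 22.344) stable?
Denominator: p^3 - 5.4*p^2 - 2.11*p + 22.344 = (p - 4.9)(p - 2.4)(p + 1.9). Poles: -1.9, 2.4, 4.9. All Re(p)<0: No (unstable)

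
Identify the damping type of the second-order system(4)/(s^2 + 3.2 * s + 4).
Standard form: ωn²/(s²+2ζωn·s+ωn²) gives ωn=2, ζ=0.8.
Underdamped (ζ = 0.8 < 1)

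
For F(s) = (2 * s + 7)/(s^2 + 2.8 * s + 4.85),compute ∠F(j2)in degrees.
Substitute s = j*2: F(j2) = 0.883659 - 1.11587j.
∠F(j2) = atan2(Im, Re) = atan2(-1.11587, 0.883659) = -51.62°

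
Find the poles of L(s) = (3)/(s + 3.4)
Set denominator = 0: s + 3.4 = 0 → Poles: -3.4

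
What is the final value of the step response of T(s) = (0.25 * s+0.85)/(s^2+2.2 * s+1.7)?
FVT: lim_{t→∞} y(t) = lim_{s→0} s*Y(s) where Y(s) = T(s)/s.
= lim_{s→0} T(s) = T(0) = num(0)/den(0) = 0.85/1.7 = 0.5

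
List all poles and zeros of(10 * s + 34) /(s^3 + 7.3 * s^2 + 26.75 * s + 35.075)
Set denominator = 0: s^3 + 7.3*s^2 + 26.75*s + 35.075 = (s + 2.3)(s^2 + 5*s + 15.25) = 0 → Poles: -2.3, -2.5 + 3j, -2.5 - 3j
Set numerator = 0: 10*s + 34 = 0 → Zeros: -3.4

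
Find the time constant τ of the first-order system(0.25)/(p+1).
First-order system: τ = -1/pole. Pole = -1. τ = -1/(-1) = 1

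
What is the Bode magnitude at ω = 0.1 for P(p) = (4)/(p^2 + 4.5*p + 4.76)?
Substitute p = j*0.1: P(j0.1) = 0.834615 - 0.0790687j.
|P(j0.1)| = sqrt(Re² + Im²) = 0.8384.
20*log₁₀(0.8384) = -1.53 dB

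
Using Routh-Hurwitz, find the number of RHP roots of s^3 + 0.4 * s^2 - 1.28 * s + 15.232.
Routh array:
s^3: [1, -1.28]; s^2: [0.4, 15.232]; s^1: [-39.36]; s^0: [15.232]
First column: [1, 0.4, -39.36, 15.232]. Sign changes = RHP roots = 2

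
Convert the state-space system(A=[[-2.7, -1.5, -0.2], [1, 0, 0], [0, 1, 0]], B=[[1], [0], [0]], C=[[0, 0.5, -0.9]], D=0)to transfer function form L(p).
L(p) = C(pI - A)⁻¹B + D.
Characteristic polynomial det(pI - A) = p^3 + 2.7*p^2 + 1.5*p + 0.2.
Numerator from C·adj(pI-A)·B + D·det(pI-A) = 0.5*p - 0.9.
L(p) = (0.5*p - 0.9)/(p^3 + 2.7*p^2 + 1.5*p + 0.2)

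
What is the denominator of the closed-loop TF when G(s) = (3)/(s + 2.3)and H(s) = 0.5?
Characteristic poly = G_den * H_den + G_num * H_num = (s + 2.3) + (1.5) = s + 3.8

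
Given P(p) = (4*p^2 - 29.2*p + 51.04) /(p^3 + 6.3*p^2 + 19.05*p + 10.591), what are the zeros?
Set numerator = 0: 4*p^2 - 29.2*p + 51.04 = 4*(p - 2.9)(p - 4.4) = 0 → Zeros: 2.9, 4.4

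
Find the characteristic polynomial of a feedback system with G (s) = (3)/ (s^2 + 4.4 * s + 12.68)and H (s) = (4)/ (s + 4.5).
Characteristic poly = G_den * H_den + G_num * H_num = (s^3 + 8.9*s^2 + 32.48*s + 57.06) + (12) = s^3 + 8.9*s^2 + 32.48*s + 69.06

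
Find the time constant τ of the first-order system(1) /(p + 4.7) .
First-order system: τ = -1/pole. Pole = -4.7. τ = -1/(-4.7) = 0.2128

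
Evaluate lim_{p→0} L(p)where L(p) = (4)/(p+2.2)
DC gain = L(0) = num(0)/den(0) = 4/2.2 = 1.818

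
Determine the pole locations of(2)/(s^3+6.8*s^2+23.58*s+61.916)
Set denominator = 0: s^3 + 6.8*s^2 + 23.58*s + 61.916 = (s + 4.6)(s^2 + 2.2*s + 13.46) = 0 → Poles: -1.1 + 3.5j, -1.1 - 3.5j, -4.6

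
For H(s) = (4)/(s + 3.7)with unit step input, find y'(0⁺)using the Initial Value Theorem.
IVT: y'(0⁺) = lim_{s→∞} s²·Y(s) = lim_{s→∞} s·H(s).
deg(num) = 0, deg(den) = 1, relative degree = 1, so s·H(s) → (leading num)/(leading den) = 4/1 = 4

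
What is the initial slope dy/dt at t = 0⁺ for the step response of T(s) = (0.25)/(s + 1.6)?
IVT: y'(0⁺) = lim_{s→∞} s²·Y(s) = lim_{s→∞} s·T(s).
deg(num) = 0, deg(den) = 1, relative degree = 1, so s·T(s) → (leading num)/(leading den) = 0.25/1 = 0.25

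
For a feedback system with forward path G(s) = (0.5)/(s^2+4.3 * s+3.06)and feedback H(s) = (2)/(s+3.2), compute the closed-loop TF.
Closed-loop T = G/(1+GH).
Numerator: G_num * H_den = 0.5*s + 1.6.
Denominator: G_den * H_den + G_num * H_num = (s^3 + 7.5*s^2 + 16.82*s + 9.792) + (1) = s^3 + 7.5*s^2 + 16.82*s + 10.792.
T(s) = (0.5*s + 1.6)/(s^3 + 7.5*s^2 + 16.82*s + 10.792)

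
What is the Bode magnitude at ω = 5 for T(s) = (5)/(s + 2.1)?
Substitute s = j*5: T(j5) = 0.357021 - 0.850051j.
|T(j5)| = sqrt(Re² + Im²) = 0.922.
20*log₁₀(0.922) = -0.71 dB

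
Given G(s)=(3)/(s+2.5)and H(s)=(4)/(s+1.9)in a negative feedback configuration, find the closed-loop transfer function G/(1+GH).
Closed-loop T = G/(1+GH).
Numerator: G_num * H_den = 3*s + 5.7.
Denominator: G_den * H_den + G_num * H_num = (s^2 + 4.4*s + 4.75) + (12) = s^2 + 4.4*s + 16.75.
T(s) = (3*s + 5.7)/(s^2 + 4.4*s + 16.75)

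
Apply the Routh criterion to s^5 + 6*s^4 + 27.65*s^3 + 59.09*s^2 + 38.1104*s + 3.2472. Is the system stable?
Routh array:
s^5: [1, 27.65, 38.1104]; s^4: [6, 59.09, 3.2472]; s^3: [17.8017, 37.5692]; s^2: [46.4274, 3.2472]; s^1: [36.3241]; s^0: [3.2472]
First column: [1, 6, 17.8017, 46.4274, 36.3241, 3.2472]. Sign changes = 0.
Yes, stable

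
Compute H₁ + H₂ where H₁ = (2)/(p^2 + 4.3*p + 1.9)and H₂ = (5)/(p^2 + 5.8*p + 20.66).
Parallel: H = H₁ + H₂ = (n₁·d₂ + n₂·d₁)/(d₁·d₂).
n₁·d₂ = 2*p^2 + 11.6*p + 41.32. n₂·d₁ = 5*p^2 + 21.5*p + 9.5. Sum = 7*p^2 + 33.1*p + 50.82. d₁·d₂ = p^4 + 10.1*p^3 + 47.5*p^2 + 99.858*p + 39.254.
H(p) = (7*p^2 + 33.1*p + 50.82)/(p^4 + 10.1*p^3 + 47.5*p^2 + 99.858*p + 39.254)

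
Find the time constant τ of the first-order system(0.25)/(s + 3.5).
First-order system: τ = -1/pole. Pole = -3.5. τ = -1/(-3.5) = 0.2857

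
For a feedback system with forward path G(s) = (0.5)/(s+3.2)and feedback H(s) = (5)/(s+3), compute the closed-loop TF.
Closed-loop T = G/(1+GH).
Numerator: G_num * H_den = 0.5*s + 1.5.
Denominator: G_den * H_den + G_num * H_num = (s^2 + 6.2*s + 9.6) + (2.5) = s^2 + 6.2*s + 12.1.
T(s) = (0.5*s + 1.5)/(s^2 + 6.2*s + 12.1)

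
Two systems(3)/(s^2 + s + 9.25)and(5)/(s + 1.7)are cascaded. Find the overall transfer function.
Series: H = H₁ · H₂ = (n₁·n₂)/(d₁·d₂).
Num: n₁·n₂ = 15. Den: d₁·d₂ = s^3 + 2.7*s^2 + 10.95*s + 15.725.
H(s) = (15)/(s^3 + 2.7*s^2 + 10.95*s + 15.725)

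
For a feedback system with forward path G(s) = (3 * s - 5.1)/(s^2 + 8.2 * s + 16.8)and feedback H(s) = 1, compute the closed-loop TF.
Closed-loop T = G/(1+GH).
Numerator: G_num * H_den = 3*s - 5.1.
Denominator: G_den * H_den + G_num * H_num = (s^2 + 8.2*s + 16.8) + (3*s - 5.1) = s^2 + 11.2*s + 11.7.
T(s) = (3*s - 5.1)/(s^2 + 11.2*s + 11.7)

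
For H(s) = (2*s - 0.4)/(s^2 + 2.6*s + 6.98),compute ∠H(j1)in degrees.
Substitute s = j*1: H(j1) = 0.0660389 + 0.305736j.
∠H(j1) = atan2(Im, Re) = atan2(0.305736, 0.0660389) = 77.81°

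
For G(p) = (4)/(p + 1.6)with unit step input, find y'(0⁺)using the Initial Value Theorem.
IVT: y'(0⁺) = lim_{p→∞} p²·Y(p) = lim_{p→∞} p·G(p).
deg(num) = 0, deg(den) = 1, relative degree = 1, so p·G(p) → (leading num)/(leading den) = 4/1 = 4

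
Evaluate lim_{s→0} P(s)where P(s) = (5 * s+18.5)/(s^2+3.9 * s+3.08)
DC gain = P(0) = num(0)/den(0) = 18.5/3.08 = 6.006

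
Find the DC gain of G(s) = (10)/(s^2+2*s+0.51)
DC gain = G(0) = num(0)/den(0) = 10/0.51 = 19.61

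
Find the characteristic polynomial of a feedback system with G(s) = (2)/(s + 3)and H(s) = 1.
Characteristic poly = G_den * H_den + G_num * H_num = (s + 3) + (2) = s + 5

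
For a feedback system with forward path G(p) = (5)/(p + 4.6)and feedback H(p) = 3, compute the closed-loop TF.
Closed-loop T = G/(1+GH).
Numerator: G_num * H_den = 5.
Denominator: G_den * H_den + G_num * H_num = (p + 4.6) + (15) = p + 19.6.
T(p) = (5)/(p + 19.6)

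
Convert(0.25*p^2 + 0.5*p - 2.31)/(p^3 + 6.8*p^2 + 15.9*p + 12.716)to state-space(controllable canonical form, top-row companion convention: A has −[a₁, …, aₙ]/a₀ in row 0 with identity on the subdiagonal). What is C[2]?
Reachable canonical form: C = numerator coefficients (right-aligned, zero-padded to length n).
num = 0.25*p^2 + 0.5*p - 2.31, C = [[0.25, 0.5, -2.31]].
C[2] = -2.31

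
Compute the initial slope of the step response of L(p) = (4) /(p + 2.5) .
IVT: y'(0⁺) = lim_{p→∞} p²·Y(p) = lim_{p→∞} p·L(p).
deg(num) = 0, deg(den) = 1, relative degree = 1, so p·L(p) → (leading num)/(leading den) = 4/1 = 4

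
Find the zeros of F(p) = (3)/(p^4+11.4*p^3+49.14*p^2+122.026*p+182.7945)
Numerator is a nonzero constant (3) → Zeros: none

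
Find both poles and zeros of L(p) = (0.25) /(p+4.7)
Set denominator = 0: p + 4.7 = 0 → Poles: -4.7
Numerator is a nonzero constant (0.25) → Zeros: none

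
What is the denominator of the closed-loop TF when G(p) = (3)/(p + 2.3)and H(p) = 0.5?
Characteristic poly = G_den * H_den + G_num * H_num = (p + 2.3) + (1.5) = p + 3.8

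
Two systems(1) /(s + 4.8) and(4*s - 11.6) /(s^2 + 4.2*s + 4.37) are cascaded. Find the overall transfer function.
Series: H = H₁ · H₂ = (n₁·n₂)/(d₁·d₂).
Num: n₁·n₂ = 4*s - 11.6. Den: d₁·d₂ = s^3 + 9*s^2 + 24.53*s + 20.976.
H(s) = (4*s - 11.6)/(s^3 + 9*s^2 + 24.53*s + 20.976)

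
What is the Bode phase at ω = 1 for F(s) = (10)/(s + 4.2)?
Substitute s = j*1: F(j1) = 2.25322 - 0.536481j.
∠F(j1) = atan2(Im, Re) = atan2(-0.536481, 2.25322) = -13.39°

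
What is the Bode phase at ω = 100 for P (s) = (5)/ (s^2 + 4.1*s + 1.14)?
Substitute s = j*100: P(j100) = -0.000499218 - 2.04703e-05j.
∠P(j100) = atan2(Im, Re) = atan2(-2.04703e-05, -0.000499218) = -177.65°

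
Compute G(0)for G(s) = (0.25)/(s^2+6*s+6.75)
DC gain = G(0) = num(0)/den(0) = 0.25/6.75 = 0.03704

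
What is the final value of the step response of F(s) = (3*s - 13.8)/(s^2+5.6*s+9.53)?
FVT: lim_{t→∞} y(t) = lim_{s→0} s*Y(s) where Y(s) = F(s)/s.
= lim_{s→0} F(s) = F(0) = num(0)/den(0) = -13.8/9.53 = -1.448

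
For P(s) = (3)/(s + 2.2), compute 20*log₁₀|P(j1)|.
Substitute s = j*1: P(j1) = 1.13014 - 0.513699j.
|P(j1)| = sqrt(Re² + Im²) = 1.241.
20*log₁₀(1.241) = 1.88 dB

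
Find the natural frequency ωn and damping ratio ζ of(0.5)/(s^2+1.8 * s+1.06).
Underdamped: complex pole -0.9 + 0.5j. ωn = |pole| = 1.03, ζ = -Re(pole)/ωn = 0.8742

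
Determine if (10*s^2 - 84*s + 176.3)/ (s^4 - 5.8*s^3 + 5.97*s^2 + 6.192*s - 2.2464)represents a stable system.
Denominator: s^4 - 5.8*s^3 + 5.97*s^2 + 6.192*s - 2.2464 = (s - 2.4)(s - 0.3)(s + 0.8)(s - 3.9). Poles: -0.8, 0.3, 2.4, 3.9. All Re(p)<0: No (unstable)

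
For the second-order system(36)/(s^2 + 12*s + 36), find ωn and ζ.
Standard form: ωn²/(s²+2ζωn·s+ωn²).
const=36=ωn² → ωn=6, s coeff=12=2ζωn → ζ=1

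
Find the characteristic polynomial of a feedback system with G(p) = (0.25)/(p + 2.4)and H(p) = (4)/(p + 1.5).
Characteristic poly = G_den * H_den + G_num * H_num = (p^2 + 3.9*p + 3.6) + (1) = p^2 + 3.9*p + 4.6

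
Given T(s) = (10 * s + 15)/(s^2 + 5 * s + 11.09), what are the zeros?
Set numerator = 0: 10*s + 15 = 0 → Zeros: -1.5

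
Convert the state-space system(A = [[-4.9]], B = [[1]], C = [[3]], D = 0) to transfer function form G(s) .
G(s) = C(sI - A)⁻¹B + D.
Characteristic polynomial det(sI - A) = s + 4.9.
Numerator from C·adj(sI-A)·B + D·det(sI-A) = 3.
G(s) = (3)/(s + 4.9)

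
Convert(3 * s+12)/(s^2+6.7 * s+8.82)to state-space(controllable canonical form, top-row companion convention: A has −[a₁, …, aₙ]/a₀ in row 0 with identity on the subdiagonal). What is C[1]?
Reachable canonical form: C = numerator coefficients (right-aligned, zero-padded to length n).
num = 3*s + 12, C = [[3, 12]].
C[1] = 12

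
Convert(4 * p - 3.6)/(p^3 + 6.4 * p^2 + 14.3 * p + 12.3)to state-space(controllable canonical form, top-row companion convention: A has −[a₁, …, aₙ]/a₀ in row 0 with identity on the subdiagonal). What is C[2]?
Reachable canonical form: C = numerator coefficients (right-aligned, zero-padded to length n).
num = 4*p - 3.6, C = [[0, 4, -3.6]].
C[2] = -3.6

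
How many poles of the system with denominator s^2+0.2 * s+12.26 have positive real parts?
Poles: -0.1 + 3.5j, -0.1 - 3.5j. RHP poles (Re>0): 0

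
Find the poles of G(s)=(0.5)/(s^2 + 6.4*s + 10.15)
Set denominator = 0: s^2 + 6.4*s + 10.15 = (s + 3.5)(s + 2.9) = 0 → Poles: -2.9, -3.5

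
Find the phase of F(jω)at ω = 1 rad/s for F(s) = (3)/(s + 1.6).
Substitute s = j*1: F(j1) = 1.34831 - 0.842697j.
∠F(j1) = atan2(Im, Re) = atan2(-0.842697, 1.34831) = -32.01°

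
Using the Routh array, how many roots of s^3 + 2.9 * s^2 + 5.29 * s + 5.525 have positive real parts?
Routh array:
s^3: [1, 5.29]; s^2: [2.9, 5.525]; s^1: [3.38483]; s^0: [5.525]
First column: [1, 2.9, 3.38483, 5.525]. Sign changes = RHP roots = 0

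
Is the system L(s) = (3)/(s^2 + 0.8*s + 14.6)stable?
Denominator: s^2 + 0.8*s + 14.6. Poles: -0.4 + 3.8j, -0.4 - 3.8j. All Re(p)<0: Yes (stable)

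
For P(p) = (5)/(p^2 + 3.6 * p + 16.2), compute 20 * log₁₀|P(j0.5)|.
Substitute p = j*0.5: P(j0.5) = 0.309537 - 0.0349321j.
|P(j0.5)| = sqrt(Re² + Im²) = 0.3115.
20*log₁₀(0.3115) = -10.13 dB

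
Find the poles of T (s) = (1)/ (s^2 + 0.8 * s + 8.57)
Set denominator = 0: s^2 + 0.8*s + 8.57 = 0 → Poles: -0.4 + 2.9j, -0.4 - 2.9j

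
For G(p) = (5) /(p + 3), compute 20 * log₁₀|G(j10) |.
Substitute p = j*10: G(j10) = 0.137615 - 0.458716j.
|G(j10)| = sqrt(Re² + Im²) = 0.4789.
20*log₁₀(0.4789) = -6.39 dB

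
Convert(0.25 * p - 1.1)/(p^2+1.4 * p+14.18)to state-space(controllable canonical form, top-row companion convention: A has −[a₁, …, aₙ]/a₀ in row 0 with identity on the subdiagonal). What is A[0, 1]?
Reachable canonical form for den = p^2 + 1.4*p + 14.18: top row of A = -[a₁,a₂,...,aₙ]/a₀, ones on the subdiagonal, zeros elsewhere.
A = [[-1.4, -14.18], [1, 0]].
A[0,1] = -14.18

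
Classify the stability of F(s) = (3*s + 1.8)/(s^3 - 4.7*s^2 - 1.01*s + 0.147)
Denominator: s^3 - 4.7*s^2 - 1.01*s + 0.147 = (s - 0.1)(s - 4.9)(s + 0.3). Poles: -0.3, 0.1, 4.9. Unstable (2 pole(s) in RHP)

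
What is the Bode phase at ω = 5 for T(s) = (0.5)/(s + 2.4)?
Substitute s = j*5: T(j5) = 0.0390117 - 0.0812744j.
∠T(j5) = atan2(Im, Re) = atan2(-0.0812744, 0.0390117) = -64.36°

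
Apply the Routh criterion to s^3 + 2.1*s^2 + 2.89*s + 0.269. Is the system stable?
Routh array:
s^3: [1, 2.89]; s^2: [2.1, 0.269]; s^1: [2.7619]; s^0: [0.269]
First column: [1, 2.1, 2.7619, 0.269]. Sign changes = 0.
Yes, stable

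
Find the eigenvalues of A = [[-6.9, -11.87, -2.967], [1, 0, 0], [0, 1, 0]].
Eigenvalues solve det(λI - A) = 0.
Characteristic polynomial: λ^3 + 6.9*λ^2 + 11.87*λ + 2.967 = 0.
Factor: (λ + 4.3)(λ + 2.3)(λ + 0.3) = 0.
Roots: -0.3, -2.3, -4.3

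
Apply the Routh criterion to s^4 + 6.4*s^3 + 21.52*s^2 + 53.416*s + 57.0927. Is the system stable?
Routh array:
s^4: [1, 21.52, 57.0927]; s^3: [6.4, 53.416]; s^2: [13.17375, 57.0927]; s^1: [25.6795]; s^0: [57.0927]
First column: [1, 6.4, 13.17375, 25.6795, 57.0927]. Sign changes = 0.
Yes, stable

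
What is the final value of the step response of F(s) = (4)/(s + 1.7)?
FVT: lim_{t→∞} y(t) = lim_{s→0} s*Y(s) where Y(s) = F(s)/s.
= lim_{s→0} F(s) = F(0) = num(0)/den(0) = 4/1.7 = 2.353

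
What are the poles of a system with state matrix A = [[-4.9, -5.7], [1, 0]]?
Eigenvalues solve det(λI - A) = 0.
Characteristic polynomial: λ^2 + 4.9*λ + 5.7 = 0.
Factor: (λ + 3)(λ + 1.9) = 0.
Roots: -1.9, -3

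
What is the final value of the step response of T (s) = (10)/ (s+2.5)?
FVT: lim_{t→∞} y(t) = lim_{s→0} s*Y(s) where Y(s) = T(s)/s.
= lim_{s→0} T(s) = T(0) = num(0)/den(0) = 10/2.5 = 4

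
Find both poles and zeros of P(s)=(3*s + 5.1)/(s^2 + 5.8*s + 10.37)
Set denominator = 0: s^2 + 5.8*s + 10.37 = 0 → Poles: -2.9 + 1.4j, -2.9 - 1.4j
Set numerator = 0: 3*s + 5.1 = 0 → Zeros: -1.7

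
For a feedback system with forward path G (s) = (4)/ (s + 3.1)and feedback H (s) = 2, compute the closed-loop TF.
Closed-loop T = G/(1+GH).
Numerator: G_num * H_den = 4.
Denominator: G_den * H_den + G_num * H_num = (s + 3.1) + (8) = s + 11.1.
T(s) = (4)/(s + 11.1)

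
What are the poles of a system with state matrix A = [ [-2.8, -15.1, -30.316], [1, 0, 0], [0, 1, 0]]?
Eigenvalues solve det(λI - A) = 0.
Characteristic polynomial: λ^3 + 2.8*λ^2 + 15.1*λ + 30.316 = 0.
Factor: (λ + 2.2)(λ^2 + 0.6*λ + 13.78) = 0.
Roots: -0.3 + 3.7j, -0.3 - 3.7j, -2.2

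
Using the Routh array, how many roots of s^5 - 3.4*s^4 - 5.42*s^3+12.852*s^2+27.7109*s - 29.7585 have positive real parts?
Routh array:
s^5: [1, -5.42, 27.7109]; s^4: [-3.4, 12.852, -29.7585]; s^3: [-1.64, 18.9584]; s^2: [-26.452, -29.7585]; s^1: [20.8034]; s^0: [-29.7585]
First column: [1, -3.4, -1.64, -26.452, 20.8034, -29.7585]. Sign changes = RHP roots = 3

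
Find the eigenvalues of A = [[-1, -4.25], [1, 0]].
Eigenvalues solve det(λI - A) = 0.
Characteristic polynomial: λ^2 + λ + 4.25 = 0.
Roots: -0.5 + 2j, -0.5 - 2j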